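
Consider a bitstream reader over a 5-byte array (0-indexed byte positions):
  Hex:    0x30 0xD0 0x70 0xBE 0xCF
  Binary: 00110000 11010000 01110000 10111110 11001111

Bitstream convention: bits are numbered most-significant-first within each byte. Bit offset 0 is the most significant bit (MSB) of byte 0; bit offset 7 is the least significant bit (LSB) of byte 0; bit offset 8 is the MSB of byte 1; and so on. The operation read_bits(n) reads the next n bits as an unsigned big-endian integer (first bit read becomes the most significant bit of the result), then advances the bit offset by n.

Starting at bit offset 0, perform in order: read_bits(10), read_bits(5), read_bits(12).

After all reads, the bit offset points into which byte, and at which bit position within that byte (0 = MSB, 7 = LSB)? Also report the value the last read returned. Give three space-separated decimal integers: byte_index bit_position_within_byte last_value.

Answer: 3 3 901

Derivation:
Read 1: bits[0:10] width=10 -> value=195 (bin 0011000011); offset now 10 = byte 1 bit 2; 30 bits remain
Read 2: bits[10:15] width=5 -> value=8 (bin 01000); offset now 15 = byte 1 bit 7; 25 bits remain
Read 3: bits[15:27] width=12 -> value=901 (bin 001110000101); offset now 27 = byte 3 bit 3; 13 bits remain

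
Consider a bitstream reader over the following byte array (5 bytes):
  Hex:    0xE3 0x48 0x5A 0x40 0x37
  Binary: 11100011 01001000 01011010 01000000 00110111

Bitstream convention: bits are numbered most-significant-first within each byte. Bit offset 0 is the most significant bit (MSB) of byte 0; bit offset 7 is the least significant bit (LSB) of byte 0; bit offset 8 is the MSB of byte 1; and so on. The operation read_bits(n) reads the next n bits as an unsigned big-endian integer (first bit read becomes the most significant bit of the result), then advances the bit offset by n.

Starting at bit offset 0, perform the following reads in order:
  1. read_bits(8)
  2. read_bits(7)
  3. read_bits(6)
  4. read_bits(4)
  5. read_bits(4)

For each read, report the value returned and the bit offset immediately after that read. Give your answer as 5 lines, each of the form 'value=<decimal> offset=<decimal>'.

Answer: value=227 offset=8
value=36 offset=15
value=11 offset=21
value=4 offset=25
value=8 offset=29

Derivation:
Read 1: bits[0:8] width=8 -> value=227 (bin 11100011); offset now 8 = byte 1 bit 0; 32 bits remain
Read 2: bits[8:15] width=7 -> value=36 (bin 0100100); offset now 15 = byte 1 bit 7; 25 bits remain
Read 3: bits[15:21] width=6 -> value=11 (bin 001011); offset now 21 = byte 2 bit 5; 19 bits remain
Read 4: bits[21:25] width=4 -> value=4 (bin 0100); offset now 25 = byte 3 bit 1; 15 bits remain
Read 5: bits[25:29] width=4 -> value=8 (bin 1000); offset now 29 = byte 3 bit 5; 11 bits remain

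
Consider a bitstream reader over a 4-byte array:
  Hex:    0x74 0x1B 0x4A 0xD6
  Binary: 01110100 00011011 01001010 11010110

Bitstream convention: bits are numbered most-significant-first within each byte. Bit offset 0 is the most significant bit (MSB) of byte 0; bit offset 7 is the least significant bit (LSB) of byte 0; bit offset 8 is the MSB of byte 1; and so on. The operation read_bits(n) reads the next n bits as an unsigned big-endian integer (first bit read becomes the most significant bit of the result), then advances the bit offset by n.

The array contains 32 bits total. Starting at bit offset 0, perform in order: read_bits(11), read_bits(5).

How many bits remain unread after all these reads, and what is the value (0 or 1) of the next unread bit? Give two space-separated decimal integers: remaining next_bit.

Read 1: bits[0:11] width=11 -> value=928 (bin 01110100000); offset now 11 = byte 1 bit 3; 21 bits remain
Read 2: bits[11:16] width=5 -> value=27 (bin 11011); offset now 16 = byte 2 bit 0; 16 bits remain

Answer: 16 0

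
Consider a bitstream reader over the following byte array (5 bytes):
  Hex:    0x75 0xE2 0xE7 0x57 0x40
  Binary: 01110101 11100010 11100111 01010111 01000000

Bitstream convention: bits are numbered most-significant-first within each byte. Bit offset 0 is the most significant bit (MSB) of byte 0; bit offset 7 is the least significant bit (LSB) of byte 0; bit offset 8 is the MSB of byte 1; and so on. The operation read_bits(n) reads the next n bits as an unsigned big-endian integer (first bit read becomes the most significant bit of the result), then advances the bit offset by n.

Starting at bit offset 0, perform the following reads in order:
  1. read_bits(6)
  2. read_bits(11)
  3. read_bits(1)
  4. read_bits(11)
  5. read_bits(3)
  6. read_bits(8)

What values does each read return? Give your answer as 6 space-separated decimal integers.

Read 1: bits[0:6] width=6 -> value=29 (bin 011101); offset now 6 = byte 0 bit 6; 34 bits remain
Read 2: bits[6:17] width=11 -> value=965 (bin 01111000101); offset now 17 = byte 2 bit 1; 23 bits remain
Read 3: bits[17:18] width=1 -> value=1 (bin 1); offset now 18 = byte 2 bit 2; 22 bits remain
Read 4: bits[18:29] width=11 -> value=1258 (bin 10011101010); offset now 29 = byte 3 bit 5; 11 bits remain
Read 5: bits[29:32] width=3 -> value=7 (bin 111); offset now 32 = byte 4 bit 0; 8 bits remain
Read 6: bits[32:40] width=8 -> value=64 (bin 01000000); offset now 40 = byte 5 bit 0; 0 bits remain

Answer: 29 965 1 1258 7 64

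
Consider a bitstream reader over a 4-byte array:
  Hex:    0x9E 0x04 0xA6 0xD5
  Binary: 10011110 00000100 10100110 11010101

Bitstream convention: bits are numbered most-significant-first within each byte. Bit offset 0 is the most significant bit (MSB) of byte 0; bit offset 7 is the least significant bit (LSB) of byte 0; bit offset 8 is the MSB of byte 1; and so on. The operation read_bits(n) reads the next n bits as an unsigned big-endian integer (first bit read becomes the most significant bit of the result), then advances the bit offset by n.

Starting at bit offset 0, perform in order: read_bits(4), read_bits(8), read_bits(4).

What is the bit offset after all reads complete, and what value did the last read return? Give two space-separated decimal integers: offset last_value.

Answer: 16 4

Derivation:
Read 1: bits[0:4] width=4 -> value=9 (bin 1001); offset now 4 = byte 0 bit 4; 28 bits remain
Read 2: bits[4:12] width=8 -> value=224 (bin 11100000); offset now 12 = byte 1 bit 4; 20 bits remain
Read 3: bits[12:16] width=4 -> value=4 (bin 0100); offset now 16 = byte 2 bit 0; 16 bits remain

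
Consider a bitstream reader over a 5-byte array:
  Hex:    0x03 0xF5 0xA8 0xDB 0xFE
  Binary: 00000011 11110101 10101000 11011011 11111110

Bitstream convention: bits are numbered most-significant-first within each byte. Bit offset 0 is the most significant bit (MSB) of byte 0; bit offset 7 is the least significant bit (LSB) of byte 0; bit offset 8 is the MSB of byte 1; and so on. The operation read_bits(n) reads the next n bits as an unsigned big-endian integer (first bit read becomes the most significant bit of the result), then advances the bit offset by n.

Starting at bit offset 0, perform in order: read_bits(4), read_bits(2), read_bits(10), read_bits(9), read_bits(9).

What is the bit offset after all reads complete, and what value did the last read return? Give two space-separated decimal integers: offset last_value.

Answer: 34 367

Derivation:
Read 1: bits[0:4] width=4 -> value=0 (bin 0000); offset now 4 = byte 0 bit 4; 36 bits remain
Read 2: bits[4:6] width=2 -> value=0 (bin 00); offset now 6 = byte 0 bit 6; 34 bits remain
Read 3: bits[6:16] width=10 -> value=1013 (bin 1111110101); offset now 16 = byte 2 bit 0; 24 bits remain
Read 4: bits[16:25] width=9 -> value=337 (bin 101010001); offset now 25 = byte 3 bit 1; 15 bits remain
Read 5: bits[25:34] width=9 -> value=367 (bin 101101111); offset now 34 = byte 4 bit 2; 6 bits remain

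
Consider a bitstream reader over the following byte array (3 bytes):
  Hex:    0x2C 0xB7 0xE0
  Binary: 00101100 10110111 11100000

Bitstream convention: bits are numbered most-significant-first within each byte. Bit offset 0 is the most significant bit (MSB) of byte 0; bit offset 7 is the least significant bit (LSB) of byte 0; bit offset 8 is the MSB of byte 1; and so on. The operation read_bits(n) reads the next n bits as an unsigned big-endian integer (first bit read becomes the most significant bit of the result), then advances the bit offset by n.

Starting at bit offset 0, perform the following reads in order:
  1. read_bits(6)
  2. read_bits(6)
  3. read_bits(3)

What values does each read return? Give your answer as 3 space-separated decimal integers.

Read 1: bits[0:6] width=6 -> value=11 (bin 001011); offset now 6 = byte 0 bit 6; 18 bits remain
Read 2: bits[6:12] width=6 -> value=11 (bin 001011); offset now 12 = byte 1 bit 4; 12 bits remain
Read 3: bits[12:15] width=3 -> value=3 (bin 011); offset now 15 = byte 1 bit 7; 9 bits remain

Answer: 11 11 3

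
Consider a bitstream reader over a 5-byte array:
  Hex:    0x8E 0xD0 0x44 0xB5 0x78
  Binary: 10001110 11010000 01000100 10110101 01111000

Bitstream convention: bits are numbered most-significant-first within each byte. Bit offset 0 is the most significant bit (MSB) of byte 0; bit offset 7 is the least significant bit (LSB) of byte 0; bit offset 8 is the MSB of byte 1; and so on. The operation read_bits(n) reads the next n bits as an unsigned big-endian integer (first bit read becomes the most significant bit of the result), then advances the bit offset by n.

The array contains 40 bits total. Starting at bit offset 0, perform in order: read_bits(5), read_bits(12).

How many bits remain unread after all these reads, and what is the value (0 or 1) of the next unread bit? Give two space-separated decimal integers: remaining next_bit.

Answer: 23 1

Derivation:
Read 1: bits[0:5] width=5 -> value=17 (bin 10001); offset now 5 = byte 0 bit 5; 35 bits remain
Read 2: bits[5:17] width=12 -> value=3488 (bin 110110100000); offset now 17 = byte 2 bit 1; 23 bits remain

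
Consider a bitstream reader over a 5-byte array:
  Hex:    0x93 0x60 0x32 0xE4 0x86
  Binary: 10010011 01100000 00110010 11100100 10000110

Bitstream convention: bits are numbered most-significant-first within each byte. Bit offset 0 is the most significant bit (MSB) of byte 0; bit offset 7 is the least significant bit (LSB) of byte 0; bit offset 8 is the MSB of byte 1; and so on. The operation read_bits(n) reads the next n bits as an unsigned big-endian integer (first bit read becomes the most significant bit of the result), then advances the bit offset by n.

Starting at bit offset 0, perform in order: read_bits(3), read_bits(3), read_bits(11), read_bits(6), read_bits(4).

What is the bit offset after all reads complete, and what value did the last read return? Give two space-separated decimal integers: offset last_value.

Read 1: bits[0:3] width=3 -> value=4 (bin 100); offset now 3 = byte 0 bit 3; 37 bits remain
Read 2: bits[3:6] width=3 -> value=4 (bin 100); offset now 6 = byte 0 bit 6; 34 bits remain
Read 3: bits[6:17] width=11 -> value=1728 (bin 11011000000); offset now 17 = byte 2 bit 1; 23 bits remain
Read 4: bits[17:23] width=6 -> value=25 (bin 011001); offset now 23 = byte 2 bit 7; 17 bits remain
Read 5: bits[23:27] width=4 -> value=7 (bin 0111); offset now 27 = byte 3 bit 3; 13 bits remain

Answer: 27 7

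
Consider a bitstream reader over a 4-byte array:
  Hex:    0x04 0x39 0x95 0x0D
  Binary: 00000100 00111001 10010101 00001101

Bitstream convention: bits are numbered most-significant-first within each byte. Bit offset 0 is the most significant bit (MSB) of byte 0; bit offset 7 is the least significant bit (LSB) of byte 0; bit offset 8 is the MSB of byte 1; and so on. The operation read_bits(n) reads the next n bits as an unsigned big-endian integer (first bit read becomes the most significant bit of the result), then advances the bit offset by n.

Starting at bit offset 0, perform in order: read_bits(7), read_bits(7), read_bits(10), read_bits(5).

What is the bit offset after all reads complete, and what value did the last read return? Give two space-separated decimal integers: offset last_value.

Read 1: bits[0:7] width=7 -> value=2 (bin 0000010); offset now 7 = byte 0 bit 7; 25 bits remain
Read 2: bits[7:14] width=7 -> value=14 (bin 0001110); offset now 14 = byte 1 bit 6; 18 bits remain
Read 3: bits[14:24] width=10 -> value=405 (bin 0110010101); offset now 24 = byte 3 bit 0; 8 bits remain
Read 4: bits[24:29] width=5 -> value=1 (bin 00001); offset now 29 = byte 3 bit 5; 3 bits remain

Answer: 29 1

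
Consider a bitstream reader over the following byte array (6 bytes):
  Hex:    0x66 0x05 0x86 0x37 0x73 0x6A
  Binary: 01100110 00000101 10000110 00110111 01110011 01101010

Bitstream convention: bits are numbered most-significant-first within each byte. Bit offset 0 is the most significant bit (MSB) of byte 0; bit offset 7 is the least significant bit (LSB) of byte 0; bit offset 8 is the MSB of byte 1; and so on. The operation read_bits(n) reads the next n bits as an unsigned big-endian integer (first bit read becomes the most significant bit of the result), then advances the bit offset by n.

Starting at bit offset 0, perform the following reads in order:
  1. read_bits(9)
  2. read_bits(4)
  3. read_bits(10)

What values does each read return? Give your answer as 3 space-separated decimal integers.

Read 1: bits[0:9] width=9 -> value=204 (bin 011001100); offset now 9 = byte 1 bit 1; 39 bits remain
Read 2: bits[9:13] width=4 -> value=0 (bin 0000); offset now 13 = byte 1 bit 5; 35 bits remain
Read 3: bits[13:23] width=10 -> value=707 (bin 1011000011); offset now 23 = byte 2 bit 7; 25 bits remain

Answer: 204 0 707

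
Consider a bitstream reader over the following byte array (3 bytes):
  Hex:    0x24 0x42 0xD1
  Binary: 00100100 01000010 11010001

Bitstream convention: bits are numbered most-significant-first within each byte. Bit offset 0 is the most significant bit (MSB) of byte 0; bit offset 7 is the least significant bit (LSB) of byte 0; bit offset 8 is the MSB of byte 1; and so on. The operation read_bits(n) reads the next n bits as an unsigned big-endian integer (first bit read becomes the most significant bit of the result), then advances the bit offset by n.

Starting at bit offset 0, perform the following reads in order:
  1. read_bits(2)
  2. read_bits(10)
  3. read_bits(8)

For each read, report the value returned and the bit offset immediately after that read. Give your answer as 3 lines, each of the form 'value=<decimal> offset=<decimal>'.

Read 1: bits[0:2] width=2 -> value=0 (bin 00); offset now 2 = byte 0 bit 2; 22 bits remain
Read 2: bits[2:12] width=10 -> value=580 (bin 1001000100); offset now 12 = byte 1 bit 4; 12 bits remain
Read 3: bits[12:20] width=8 -> value=45 (bin 00101101); offset now 20 = byte 2 bit 4; 4 bits remain

Answer: value=0 offset=2
value=580 offset=12
value=45 offset=20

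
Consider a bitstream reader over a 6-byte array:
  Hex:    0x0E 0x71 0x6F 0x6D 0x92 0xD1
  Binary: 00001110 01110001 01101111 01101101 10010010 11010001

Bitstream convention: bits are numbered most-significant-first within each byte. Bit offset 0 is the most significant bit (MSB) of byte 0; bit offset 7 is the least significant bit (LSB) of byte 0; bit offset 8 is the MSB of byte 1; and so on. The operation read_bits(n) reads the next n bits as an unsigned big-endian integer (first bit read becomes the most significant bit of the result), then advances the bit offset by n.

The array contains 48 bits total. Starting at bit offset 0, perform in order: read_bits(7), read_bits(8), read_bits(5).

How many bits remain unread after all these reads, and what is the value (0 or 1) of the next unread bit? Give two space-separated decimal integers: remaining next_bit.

Read 1: bits[0:7] width=7 -> value=7 (bin 0000111); offset now 7 = byte 0 bit 7; 41 bits remain
Read 2: bits[7:15] width=8 -> value=56 (bin 00111000); offset now 15 = byte 1 bit 7; 33 bits remain
Read 3: bits[15:20] width=5 -> value=22 (bin 10110); offset now 20 = byte 2 bit 4; 28 bits remain

Answer: 28 1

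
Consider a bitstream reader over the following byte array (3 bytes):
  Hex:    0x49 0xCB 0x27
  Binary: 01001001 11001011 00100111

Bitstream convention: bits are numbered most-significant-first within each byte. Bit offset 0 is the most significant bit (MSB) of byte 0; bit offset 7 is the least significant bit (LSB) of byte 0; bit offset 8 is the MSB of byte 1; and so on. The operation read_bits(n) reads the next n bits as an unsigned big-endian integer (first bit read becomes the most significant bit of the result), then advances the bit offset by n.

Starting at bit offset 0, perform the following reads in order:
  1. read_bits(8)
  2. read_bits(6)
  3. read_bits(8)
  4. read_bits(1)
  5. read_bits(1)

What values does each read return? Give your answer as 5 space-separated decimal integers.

Read 1: bits[0:8] width=8 -> value=73 (bin 01001001); offset now 8 = byte 1 bit 0; 16 bits remain
Read 2: bits[8:14] width=6 -> value=50 (bin 110010); offset now 14 = byte 1 bit 6; 10 bits remain
Read 3: bits[14:22] width=8 -> value=201 (bin 11001001); offset now 22 = byte 2 bit 6; 2 bits remain
Read 4: bits[22:23] width=1 -> value=1 (bin 1); offset now 23 = byte 2 bit 7; 1 bits remain
Read 5: bits[23:24] width=1 -> value=1 (bin 1); offset now 24 = byte 3 bit 0; 0 bits remain

Answer: 73 50 201 1 1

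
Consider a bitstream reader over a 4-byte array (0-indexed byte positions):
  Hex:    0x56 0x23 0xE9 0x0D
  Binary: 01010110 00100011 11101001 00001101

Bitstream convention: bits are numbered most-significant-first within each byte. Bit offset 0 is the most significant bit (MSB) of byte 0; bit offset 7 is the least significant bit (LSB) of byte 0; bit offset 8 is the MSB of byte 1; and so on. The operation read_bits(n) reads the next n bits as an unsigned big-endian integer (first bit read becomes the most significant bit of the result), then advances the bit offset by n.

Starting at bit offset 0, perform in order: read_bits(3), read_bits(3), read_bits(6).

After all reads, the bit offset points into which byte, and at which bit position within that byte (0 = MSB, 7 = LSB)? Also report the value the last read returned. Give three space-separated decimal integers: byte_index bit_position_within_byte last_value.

Answer: 1 4 34

Derivation:
Read 1: bits[0:3] width=3 -> value=2 (bin 010); offset now 3 = byte 0 bit 3; 29 bits remain
Read 2: bits[3:6] width=3 -> value=5 (bin 101); offset now 6 = byte 0 bit 6; 26 bits remain
Read 3: bits[6:12] width=6 -> value=34 (bin 100010); offset now 12 = byte 1 bit 4; 20 bits remain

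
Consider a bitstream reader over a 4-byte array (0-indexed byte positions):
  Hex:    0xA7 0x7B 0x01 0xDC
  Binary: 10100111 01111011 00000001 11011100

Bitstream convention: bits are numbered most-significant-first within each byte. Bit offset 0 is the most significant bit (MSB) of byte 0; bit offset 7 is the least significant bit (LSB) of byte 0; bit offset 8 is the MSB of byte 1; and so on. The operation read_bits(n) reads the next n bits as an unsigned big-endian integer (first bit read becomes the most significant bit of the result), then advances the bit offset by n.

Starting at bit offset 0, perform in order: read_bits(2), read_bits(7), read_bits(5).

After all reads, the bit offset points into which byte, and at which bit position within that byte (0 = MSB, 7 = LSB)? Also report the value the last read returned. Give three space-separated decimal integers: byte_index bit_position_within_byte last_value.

Read 1: bits[0:2] width=2 -> value=2 (bin 10); offset now 2 = byte 0 bit 2; 30 bits remain
Read 2: bits[2:9] width=7 -> value=78 (bin 1001110); offset now 9 = byte 1 bit 1; 23 bits remain
Read 3: bits[9:14] width=5 -> value=30 (bin 11110); offset now 14 = byte 1 bit 6; 18 bits remain

Answer: 1 6 30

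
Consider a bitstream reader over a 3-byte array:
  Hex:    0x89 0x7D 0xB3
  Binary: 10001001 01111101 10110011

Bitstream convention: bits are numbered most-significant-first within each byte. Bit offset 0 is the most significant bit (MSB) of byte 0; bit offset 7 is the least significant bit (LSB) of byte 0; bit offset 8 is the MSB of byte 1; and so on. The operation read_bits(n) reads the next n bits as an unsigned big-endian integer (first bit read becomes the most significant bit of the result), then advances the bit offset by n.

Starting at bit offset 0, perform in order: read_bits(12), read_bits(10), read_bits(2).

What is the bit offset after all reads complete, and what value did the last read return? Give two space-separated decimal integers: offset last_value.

Read 1: bits[0:12] width=12 -> value=2199 (bin 100010010111); offset now 12 = byte 1 bit 4; 12 bits remain
Read 2: bits[12:22] width=10 -> value=876 (bin 1101101100); offset now 22 = byte 2 bit 6; 2 bits remain
Read 3: bits[22:24] width=2 -> value=3 (bin 11); offset now 24 = byte 3 bit 0; 0 bits remain

Answer: 24 3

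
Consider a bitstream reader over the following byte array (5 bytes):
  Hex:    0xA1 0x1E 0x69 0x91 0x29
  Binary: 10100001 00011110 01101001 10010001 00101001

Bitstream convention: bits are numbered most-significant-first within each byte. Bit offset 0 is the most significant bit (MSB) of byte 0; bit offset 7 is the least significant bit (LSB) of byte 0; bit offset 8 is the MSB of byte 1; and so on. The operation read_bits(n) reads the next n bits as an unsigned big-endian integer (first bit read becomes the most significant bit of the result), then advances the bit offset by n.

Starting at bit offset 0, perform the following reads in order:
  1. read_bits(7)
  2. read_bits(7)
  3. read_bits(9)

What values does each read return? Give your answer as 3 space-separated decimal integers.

Read 1: bits[0:7] width=7 -> value=80 (bin 1010000); offset now 7 = byte 0 bit 7; 33 bits remain
Read 2: bits[7:14] width=7 -> value=71 (bin 1000111); offset now 14 = byte 1 bit 6; 26 bits remain
Read 3: bits[14:23] width=9 -> value=308 (bin 100110100); offset now 23 = byte 2 bit 7; 17 bits remain

Answer: 80 71 308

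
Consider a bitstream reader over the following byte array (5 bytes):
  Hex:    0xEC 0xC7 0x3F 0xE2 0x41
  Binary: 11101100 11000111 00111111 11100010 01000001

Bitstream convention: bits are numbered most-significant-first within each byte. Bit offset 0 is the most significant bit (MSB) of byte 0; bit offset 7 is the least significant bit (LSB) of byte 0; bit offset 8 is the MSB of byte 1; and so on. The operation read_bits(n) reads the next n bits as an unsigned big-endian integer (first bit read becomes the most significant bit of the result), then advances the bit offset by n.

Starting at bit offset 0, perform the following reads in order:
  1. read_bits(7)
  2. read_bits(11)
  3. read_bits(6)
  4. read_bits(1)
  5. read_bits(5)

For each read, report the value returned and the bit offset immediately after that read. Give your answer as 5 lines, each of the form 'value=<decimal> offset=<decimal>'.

Read 1: bits[0:7] width=7 -> value=118 (bin 1110110); offset now 7 = byte 0 bit 7; 33 bits remain
Read 2: bits[7:18] width=11 -> value=796 (bin 01100011100); offset now 18 = byte 2 bit 2; 22 bits remain
Read 3: bits[18:24] width=6 -> value=63 (bin 111111); offset now 24 = byte 3 bit 0; 16 bits remain
Read 4: bits[24:25] width=1 -> value=1 (bin 1); offset now 25 = byte 3 bit 1; 15 bits remain
Read 5: bits[25:30] width=5 -> value=24 (bin 11000); offset now 30 = byte 3 bit 6; 10 bits remain

Answer: value=118 offset=7
value=796 offset=18
value=63 offset=24
value=1 offset=25
value=24 offset=30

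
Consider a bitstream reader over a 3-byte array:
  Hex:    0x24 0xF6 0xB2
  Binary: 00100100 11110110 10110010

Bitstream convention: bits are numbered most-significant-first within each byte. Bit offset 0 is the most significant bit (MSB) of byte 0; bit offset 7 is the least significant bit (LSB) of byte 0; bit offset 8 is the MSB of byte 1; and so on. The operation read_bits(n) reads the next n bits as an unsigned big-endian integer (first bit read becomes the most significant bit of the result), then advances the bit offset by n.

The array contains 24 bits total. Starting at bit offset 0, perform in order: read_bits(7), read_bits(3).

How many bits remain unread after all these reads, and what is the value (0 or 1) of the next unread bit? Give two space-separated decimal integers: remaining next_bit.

Answer: 14 1

Derivation:
Read 1: bits[0:7] width=7 -> value=18 (bin 0010010); offset now 7 = byte 0 bit 7; 17 bits remain
Read 2: bits[7:10] width=3 -> value=3 (bin 011); offset now 10 = byte 1 bit 2; 14 bits remain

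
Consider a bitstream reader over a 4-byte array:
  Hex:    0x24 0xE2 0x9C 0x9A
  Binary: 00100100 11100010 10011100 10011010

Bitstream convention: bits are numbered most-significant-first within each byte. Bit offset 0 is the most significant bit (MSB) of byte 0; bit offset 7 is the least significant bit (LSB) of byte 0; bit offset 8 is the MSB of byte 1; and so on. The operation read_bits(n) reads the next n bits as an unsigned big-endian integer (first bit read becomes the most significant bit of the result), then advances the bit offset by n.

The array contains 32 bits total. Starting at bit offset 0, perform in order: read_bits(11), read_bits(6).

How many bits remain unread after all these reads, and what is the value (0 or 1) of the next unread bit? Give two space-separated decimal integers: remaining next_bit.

Answer: 15 0

Derivation:
Read 1: bits[0:11] width=11 -> value=295 (bin 00100100111); offset now 11 = byte 1 bit 3; 21 bits remain
Read 2: bits[11:17] width=6 -> value=5 (bin 000101); offset now 17 = byte 2 bit 1; 15 bits remain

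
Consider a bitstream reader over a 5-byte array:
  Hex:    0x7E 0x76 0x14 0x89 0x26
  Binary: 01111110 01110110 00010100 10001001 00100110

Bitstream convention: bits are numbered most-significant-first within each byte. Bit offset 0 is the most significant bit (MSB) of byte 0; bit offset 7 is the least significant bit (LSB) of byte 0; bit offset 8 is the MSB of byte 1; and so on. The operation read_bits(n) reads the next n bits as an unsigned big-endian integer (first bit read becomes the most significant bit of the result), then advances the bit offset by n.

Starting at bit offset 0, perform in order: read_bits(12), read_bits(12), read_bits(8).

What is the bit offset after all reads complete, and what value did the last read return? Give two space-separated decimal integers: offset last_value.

Read 1: bits[0:12] width=12 -> value=2023 (bin 011111100111); offset now 12 = byte 1 bit 4; 28 bits remain
Read 2: bits[12:24] width=12 -> value=1556 (bin 011000010100); offset now 24 = byte 3 bit 0; 16 bits remain
Read 3: bits[24:32] width=8 -> value=137 (bin 10001001); offset now 32 = byte 4 bit 0; 8 bits remain

Answer: 32 137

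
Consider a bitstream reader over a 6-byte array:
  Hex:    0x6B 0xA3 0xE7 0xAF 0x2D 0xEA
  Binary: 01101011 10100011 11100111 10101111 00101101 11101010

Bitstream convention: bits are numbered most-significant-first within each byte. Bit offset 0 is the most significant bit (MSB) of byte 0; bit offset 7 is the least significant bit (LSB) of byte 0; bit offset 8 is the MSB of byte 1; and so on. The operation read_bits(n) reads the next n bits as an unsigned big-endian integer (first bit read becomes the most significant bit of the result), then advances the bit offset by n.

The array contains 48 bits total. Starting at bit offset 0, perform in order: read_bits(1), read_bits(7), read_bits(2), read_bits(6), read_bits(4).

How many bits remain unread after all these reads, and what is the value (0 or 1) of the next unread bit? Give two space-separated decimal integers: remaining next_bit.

Answer: 28 0

Derivation:
Read 1: bits[0:1] width=1 -> value=0 (bin 0); offset now 1 = byte 0 bit 1; 47 bits remain
Read 2: bits[1:8] width=7 -> value=107 (bin 1101011); offset now 8 = byte 1 bit 0; 40 bits remain
Read 3: bits[8:10] width=2 -> value=2 (bin 10); offset now 10 = byte 1 bit 2; 38 bits remain
Read 4: bits[10:16] width=6 -> value=35 (bin 100011); offset now 16 = byte 2 bit 0; 32 bits remain
Read 5: bits[16:20] width=4 -> value=14 (bin 1110); offset now 20 = byte 2 bit 4; 28 bits remain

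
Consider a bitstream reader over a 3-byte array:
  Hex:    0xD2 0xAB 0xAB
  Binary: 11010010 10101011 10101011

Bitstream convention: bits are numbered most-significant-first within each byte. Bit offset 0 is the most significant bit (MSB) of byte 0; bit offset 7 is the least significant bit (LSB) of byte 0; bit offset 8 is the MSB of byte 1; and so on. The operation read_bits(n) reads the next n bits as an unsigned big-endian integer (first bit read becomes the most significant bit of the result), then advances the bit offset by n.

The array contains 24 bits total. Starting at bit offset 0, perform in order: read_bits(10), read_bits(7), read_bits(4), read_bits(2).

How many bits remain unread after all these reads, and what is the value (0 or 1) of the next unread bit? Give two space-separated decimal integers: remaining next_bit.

Read 1: bits[0:10] width=10 -> value=842 (bin 1101001010); offset now 10 = byte 1 bit 2; 14 bits remain
Read 2: bits[10:17] width=7 -> value=87 (bin 1010111); offset now 17 = byte 2 bit 1; 7 bits remain
Read 3: bits[17:21] width=4 -> value=5 (bin 0101); offset now 21 = byte 2 bit 5; 3 bits remain
Read 4: bits[21:23] width=2 -> value=1 (bin 01); offset now 23 = byte 2 bit 7; 1 bits remain

Answer: 1 1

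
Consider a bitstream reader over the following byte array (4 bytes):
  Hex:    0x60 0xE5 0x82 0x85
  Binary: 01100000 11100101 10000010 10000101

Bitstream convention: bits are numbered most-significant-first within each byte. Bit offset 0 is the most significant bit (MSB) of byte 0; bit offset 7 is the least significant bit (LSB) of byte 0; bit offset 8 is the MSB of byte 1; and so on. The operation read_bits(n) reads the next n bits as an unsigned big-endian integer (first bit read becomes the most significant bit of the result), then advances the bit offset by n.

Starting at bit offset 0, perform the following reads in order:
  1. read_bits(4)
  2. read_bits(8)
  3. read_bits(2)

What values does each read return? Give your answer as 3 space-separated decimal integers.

Answer: 6 14 1

Derivation:
Read 1: bits[0:4] width=4 -> value=6 (bin 0110); offset now 4 = byte 0 bit 4; 28 bits remain
Read 2: bits[4:12] width=8 -> value=14 (bin 00001110); offset now 12 = byte 1 bit 4; 20 bits remain
Read 3: bits[12:14] width=2 -> value=1 (bin 01); offset now 14 = byte 1 bit 6; 18 bits remain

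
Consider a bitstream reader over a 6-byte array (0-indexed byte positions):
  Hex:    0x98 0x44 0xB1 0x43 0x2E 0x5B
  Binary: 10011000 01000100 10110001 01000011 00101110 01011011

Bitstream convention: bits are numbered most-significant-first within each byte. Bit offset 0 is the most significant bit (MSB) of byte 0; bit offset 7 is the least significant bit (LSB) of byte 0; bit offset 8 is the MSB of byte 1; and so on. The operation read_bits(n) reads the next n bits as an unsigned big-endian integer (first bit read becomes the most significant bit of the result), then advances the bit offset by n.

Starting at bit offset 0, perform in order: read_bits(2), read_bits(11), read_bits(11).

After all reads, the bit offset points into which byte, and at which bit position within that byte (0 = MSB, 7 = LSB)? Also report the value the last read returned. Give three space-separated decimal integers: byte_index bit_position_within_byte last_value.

Answer: 3 0 1201

Derivation:
Read 1: bits[0:2] width=2 -> value=2 (bin 10); offset now 2 = byte 0 bit 2; 46 bits remain
Read 2: bits[2:13] width=11 -> value=776 (bin 01100001000); offset now 13 = byte 1 bit 5; 35 bits remain
Read 3: bits[13:24] width=11 -> value=1201 (bin 10010110001); offset now 24 = byte 3 bit 0; 24 bits remain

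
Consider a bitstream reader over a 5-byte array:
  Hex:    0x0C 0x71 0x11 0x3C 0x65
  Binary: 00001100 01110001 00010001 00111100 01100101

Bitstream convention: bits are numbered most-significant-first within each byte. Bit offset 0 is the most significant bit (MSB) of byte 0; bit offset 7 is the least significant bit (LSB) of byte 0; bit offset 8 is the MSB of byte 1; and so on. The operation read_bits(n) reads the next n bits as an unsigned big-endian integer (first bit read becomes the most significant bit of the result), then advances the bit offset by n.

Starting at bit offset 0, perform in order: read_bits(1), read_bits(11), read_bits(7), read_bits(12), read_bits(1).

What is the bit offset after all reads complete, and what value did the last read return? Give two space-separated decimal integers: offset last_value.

Read 1: bits[0:1] width=1 -> value=0 (bin 0); offset now 1 = byte 0 bit 1; 39 bits remain
Read 2: bits[1:12] width=11 -> value=199 (bin 00011000111); offset now 12 = byte 1 bit 4; 28 bits remain
Read 3: bits[12:19] width=7 -> value=8 (bin 0001000); offset now 19 = byte 2 bit 3; 21 bits remain
Read 4: bits[19:31] width=12 -> value=2206 (bin 100010011110); offset now 31 = byte 3 bit 7; 9 bits remain
Read 5: bits[31:32] width=1 -> value=0 (bin 0); offset now 32 = byte 4 bit 0; 8 bits remain

Answer: 32 0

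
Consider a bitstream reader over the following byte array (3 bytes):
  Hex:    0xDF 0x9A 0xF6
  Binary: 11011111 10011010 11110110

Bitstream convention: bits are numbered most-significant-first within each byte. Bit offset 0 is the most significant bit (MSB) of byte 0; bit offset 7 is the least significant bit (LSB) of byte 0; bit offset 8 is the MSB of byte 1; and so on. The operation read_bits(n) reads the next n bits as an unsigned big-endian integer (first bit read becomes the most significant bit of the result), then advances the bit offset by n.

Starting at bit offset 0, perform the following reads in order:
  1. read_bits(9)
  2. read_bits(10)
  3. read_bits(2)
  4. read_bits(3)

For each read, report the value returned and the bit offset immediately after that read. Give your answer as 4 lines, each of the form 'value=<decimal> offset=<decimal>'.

Answer: value=447 offset=9
value=215 offset=19
value=2 offset=21
value=6 offset=24

Derivation:
Read 1: bits[0:9] width=9 -> value=447 (bin 110111111); offset now 9 = byte 1 bit 1; 15 bits remain
Read 2: bits[9:19] width=10 -> value=215 (bin 0011010111); offset now 19 = byte 2 bit 3; 5 bits remain
Read 3: bits[19:21] width=2 -> value=2 (bin 10); offset now 21 = byte 2 bit 5; 3 bits remain
Read 4: bits[21:24] width=3 -> value=6 (bin 110); offset now 24 = byte 3 bit 0; 0 bits remain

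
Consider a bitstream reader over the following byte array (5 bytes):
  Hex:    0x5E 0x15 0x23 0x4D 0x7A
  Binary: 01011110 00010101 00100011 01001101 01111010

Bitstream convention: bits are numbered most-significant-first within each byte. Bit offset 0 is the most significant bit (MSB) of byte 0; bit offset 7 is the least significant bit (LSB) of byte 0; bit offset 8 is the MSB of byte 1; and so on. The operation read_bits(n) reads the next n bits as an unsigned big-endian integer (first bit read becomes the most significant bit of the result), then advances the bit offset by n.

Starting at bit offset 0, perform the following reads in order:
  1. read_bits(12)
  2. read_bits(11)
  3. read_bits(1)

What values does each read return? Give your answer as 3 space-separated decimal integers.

Read 1: bits[0:12] width=12 -> value=1505 (bin 010111100001); offset now 12 = byte 1 bit 4; 28 bits remain
Read 2: bits[12:23] width=11 -> value=657 (bin 01010010001); offset now 23 = byte 2 bit 7; 17 bits remain
Read 3: bits[23:24] width=1 -> value=1 (bin 1); offset now 24 = byte 3 bit 0; 16 bits remain

Answer: 1505 657 1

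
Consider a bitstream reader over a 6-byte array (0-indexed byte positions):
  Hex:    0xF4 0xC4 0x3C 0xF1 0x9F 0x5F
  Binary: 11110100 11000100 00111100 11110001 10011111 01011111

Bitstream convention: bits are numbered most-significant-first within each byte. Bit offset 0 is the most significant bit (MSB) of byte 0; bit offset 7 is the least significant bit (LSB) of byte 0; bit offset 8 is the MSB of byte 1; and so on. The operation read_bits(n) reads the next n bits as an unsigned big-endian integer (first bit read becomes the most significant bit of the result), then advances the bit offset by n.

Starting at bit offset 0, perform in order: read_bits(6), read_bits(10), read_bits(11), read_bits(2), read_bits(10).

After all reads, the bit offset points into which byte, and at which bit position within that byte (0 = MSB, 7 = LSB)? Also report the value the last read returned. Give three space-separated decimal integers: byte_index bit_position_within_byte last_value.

Answer: 4 7 207

Derivation:
Read 1: bits[0:6] width=6 -> value=61 (bin 111101); offset now 6 = byte 0 bit 6; 42 bits remain
Read 2: bits[6:16] width=10 -> value=196 (bin 0011000100); offset now 16 = byte 2 bit 0; 32 bits remain
Read 3: bits[16:27] width=11 -> value=487 (bin 00111100111); offset now 27 = byte 3 bit 3; 21 bits remain
Read 4: bits[27:29] width=2 -> value=2 (bin 10); offset now 29 = byte 3 bit 5; 19 bits remain
Read 5: bits[29:39] width=10 -> value=207 (bin 0011001111); offset now 39 = byte 4 bit 7; 9 bits remain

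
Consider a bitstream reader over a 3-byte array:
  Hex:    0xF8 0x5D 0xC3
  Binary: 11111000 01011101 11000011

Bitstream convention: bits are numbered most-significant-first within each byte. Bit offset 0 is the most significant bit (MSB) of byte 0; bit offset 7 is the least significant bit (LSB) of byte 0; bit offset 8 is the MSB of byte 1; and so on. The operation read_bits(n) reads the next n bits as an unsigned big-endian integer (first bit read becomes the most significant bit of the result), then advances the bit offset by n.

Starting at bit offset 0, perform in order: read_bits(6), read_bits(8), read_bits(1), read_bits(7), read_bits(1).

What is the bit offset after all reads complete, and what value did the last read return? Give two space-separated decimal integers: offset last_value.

Answer: 23 1

Derivation:
Read 1: bits[0:6] width=6 -> value=62 (bin 111110); offset now 6 = byte 0 bit 6; 18 bits remain
Read 2: bits[6:14] width=8 -> value=23 (bin 00010111); offset now 14 = byte 1 bit 6; 10 bits remain
Read 3: bits[14:15] width=1 -> value=0 (bin 0); offset now 15 = byte 1 bit 7; 9 bits remain
Read 4: bits[15:22] width=7 -> value=112 (bin 1110000); offset now 22 = byte 2 bit 6; 2 bits remain
Read 5: bits[22:23] width=1 -> value=1 (bin 1); offset now 23 = byte 2 bit 7; 1 bits remain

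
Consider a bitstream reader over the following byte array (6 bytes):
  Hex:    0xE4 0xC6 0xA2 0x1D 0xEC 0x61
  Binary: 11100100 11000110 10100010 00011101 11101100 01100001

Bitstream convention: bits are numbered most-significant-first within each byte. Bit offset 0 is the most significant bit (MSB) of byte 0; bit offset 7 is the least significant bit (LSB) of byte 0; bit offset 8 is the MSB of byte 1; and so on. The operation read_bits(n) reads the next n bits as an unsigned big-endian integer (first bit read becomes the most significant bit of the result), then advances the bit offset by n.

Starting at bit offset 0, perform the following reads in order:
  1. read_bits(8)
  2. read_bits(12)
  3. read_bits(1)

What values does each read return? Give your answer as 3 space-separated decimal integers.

Read 1: bits[0:8] width=8 -> value=228 (bin 11100100); offset now 8 = byte 1 bit 0; 40 bits remain
Read 2: bits[8:20] width=12 -> value=3178 (bin 110001101010); offset now 20 = byte 2 bit 4; 28 bits remain
Read 3: bits[20:21] width=1 -> value=0 (bin 0); offset now 21 = byte 2 bit 5; 27 bits remain

Answer: 228 3178 0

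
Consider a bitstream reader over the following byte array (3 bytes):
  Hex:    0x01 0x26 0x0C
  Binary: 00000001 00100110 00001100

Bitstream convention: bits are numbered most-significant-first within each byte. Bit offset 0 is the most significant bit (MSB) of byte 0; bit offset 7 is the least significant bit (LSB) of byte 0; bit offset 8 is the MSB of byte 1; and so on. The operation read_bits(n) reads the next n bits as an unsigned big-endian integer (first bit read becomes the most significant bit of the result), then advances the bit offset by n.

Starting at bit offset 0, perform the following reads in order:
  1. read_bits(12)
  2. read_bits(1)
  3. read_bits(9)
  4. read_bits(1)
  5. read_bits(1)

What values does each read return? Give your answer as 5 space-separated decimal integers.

Read 1: bits[0:12] width=12 -> value=18 (bin 000000010010); offset now 12 = byte 1 bit 4; 12 bits remain
Read 2: bits[12:13] width=1 -> value=0 (bin 0); offset now 13 = byte 1 bit 5; 11 bits remain
Read 3: bits[13:22] width=9 -> value=387 (bin 110000011); offset now 22 = byte 2 bit 6; 2 bits remain
Read 4: bits[22:23] width=1 -> value=0 (bin 0); offset now 23 = byte 2 bit 7; 1 bits remain
Read 5: bits[23:24] width=1 -> value=0 (bin 0); offset now 24 = byte 3 bit 0; 0 bits remain

Answer: 18 0 387 0 0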